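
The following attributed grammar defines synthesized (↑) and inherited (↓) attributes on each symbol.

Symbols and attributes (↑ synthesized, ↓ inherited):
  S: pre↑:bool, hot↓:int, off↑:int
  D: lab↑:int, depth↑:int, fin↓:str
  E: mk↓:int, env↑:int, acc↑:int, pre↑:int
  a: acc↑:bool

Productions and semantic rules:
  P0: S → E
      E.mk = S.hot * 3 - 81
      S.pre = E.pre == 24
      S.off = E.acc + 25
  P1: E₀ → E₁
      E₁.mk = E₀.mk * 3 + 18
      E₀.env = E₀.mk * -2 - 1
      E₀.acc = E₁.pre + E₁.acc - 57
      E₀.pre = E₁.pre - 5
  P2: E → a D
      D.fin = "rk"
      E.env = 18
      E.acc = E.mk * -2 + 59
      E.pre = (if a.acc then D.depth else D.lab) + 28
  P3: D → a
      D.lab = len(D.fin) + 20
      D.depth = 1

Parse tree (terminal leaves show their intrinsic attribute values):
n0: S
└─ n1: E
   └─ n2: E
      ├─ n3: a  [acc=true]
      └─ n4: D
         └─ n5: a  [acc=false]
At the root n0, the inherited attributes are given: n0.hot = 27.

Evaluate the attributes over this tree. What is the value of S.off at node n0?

1. n0.hot = 27  [given at root]
2. n1.mk = 0  [S.hot * 3 - 81]
3. n2.mk = 18  [E₀.mk * 3 + 18]
4. n3.acc = true  [terminal]
5. n4.fin = "rk"  ["rk"]
6. n5.acc = false  [terminal]
7. n4.lab = 22  [len(D.fin) + 20]
8. n4.depth = 1  [1]
9. n2.env = 18  [18]
10. n2.acc = 23  [E.mk * -2 + 59]
11. n2.pre = 29  [(if a.acc then D.depth else D.lab) + 28]
12. n1.env = -1  [E₀.mk * -2 - 1]
13. n1.acc = -5  [E₁.pre + E₁.acc - 57]
14. n1.pre = 24  [E₁.pre - 5]
15. n0.pre = true  [E.pre == 24]
16. n0.off = 20  [E.acc + 25]

20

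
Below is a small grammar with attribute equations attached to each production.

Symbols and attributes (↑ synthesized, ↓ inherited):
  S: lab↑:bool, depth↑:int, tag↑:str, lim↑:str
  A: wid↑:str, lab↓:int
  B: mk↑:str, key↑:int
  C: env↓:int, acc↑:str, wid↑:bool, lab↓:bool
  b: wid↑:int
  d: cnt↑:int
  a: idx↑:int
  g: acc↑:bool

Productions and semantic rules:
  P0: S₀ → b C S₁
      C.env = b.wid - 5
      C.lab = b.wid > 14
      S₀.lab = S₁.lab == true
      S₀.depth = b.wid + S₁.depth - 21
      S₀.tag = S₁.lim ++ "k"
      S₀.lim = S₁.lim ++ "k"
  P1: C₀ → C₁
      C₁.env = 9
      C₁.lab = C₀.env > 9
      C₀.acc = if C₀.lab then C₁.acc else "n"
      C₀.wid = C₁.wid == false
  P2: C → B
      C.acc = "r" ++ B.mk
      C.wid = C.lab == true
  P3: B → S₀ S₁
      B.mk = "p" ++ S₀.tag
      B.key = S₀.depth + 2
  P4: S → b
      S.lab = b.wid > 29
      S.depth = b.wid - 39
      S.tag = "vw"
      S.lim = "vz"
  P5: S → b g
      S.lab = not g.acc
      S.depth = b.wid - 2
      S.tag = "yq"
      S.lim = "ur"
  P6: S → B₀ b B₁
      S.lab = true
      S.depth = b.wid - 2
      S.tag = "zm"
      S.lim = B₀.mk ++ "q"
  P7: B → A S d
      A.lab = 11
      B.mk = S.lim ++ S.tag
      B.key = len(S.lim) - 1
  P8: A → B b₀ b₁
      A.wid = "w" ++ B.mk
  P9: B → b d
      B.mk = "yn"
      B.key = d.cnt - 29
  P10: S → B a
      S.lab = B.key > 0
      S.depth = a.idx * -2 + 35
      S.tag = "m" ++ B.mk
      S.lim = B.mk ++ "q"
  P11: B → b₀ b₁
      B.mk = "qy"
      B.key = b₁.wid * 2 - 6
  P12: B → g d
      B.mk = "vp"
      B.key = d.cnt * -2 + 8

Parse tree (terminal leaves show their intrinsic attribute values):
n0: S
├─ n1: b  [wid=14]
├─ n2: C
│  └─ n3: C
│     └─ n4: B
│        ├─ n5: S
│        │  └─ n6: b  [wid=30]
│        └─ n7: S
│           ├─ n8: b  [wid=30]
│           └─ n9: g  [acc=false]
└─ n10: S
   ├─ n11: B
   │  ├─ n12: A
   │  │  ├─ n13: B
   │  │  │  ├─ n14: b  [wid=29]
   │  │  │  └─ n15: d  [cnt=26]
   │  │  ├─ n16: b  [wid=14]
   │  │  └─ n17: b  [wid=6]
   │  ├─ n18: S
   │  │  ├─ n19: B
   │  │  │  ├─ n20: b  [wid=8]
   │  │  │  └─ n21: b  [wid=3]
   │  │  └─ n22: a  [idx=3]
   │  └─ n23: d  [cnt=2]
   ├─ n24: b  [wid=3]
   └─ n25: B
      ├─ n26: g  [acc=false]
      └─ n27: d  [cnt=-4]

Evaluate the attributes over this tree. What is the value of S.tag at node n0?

1. n1.wid = 14  [terminal]
2. n2.env = 9  [b.wid - 5]
3. n2.lab = false  [b.wid > 14]
4. n3.env = 9  [9]
5. n3.lab = false  [C₀.env > 9]
6. n6.wid = 30  [terminal]
7. n5.lab = true  [b.wid > 29]
8. n5.depth = -9  [b.wid - 39]
9. n5.tag = "vw"  ["vw"]
10. n5.lim = "vz"  ["vz"]
11. n8.wid = 30  [terminal]
12. n9.acc = false  [terminal]
13. n7.lab = true  [not g.acc]
14. n7.depth = 28  [b.wid - 2]
15. n7.tag = "yq"  ["yq"]
16. n7.lim = "ur"  ["ur"]
17. n4.mk = "pvw"  ["p" ++ S₀.tag]
18. n4.key = -7  [S₀.depth + 2]
19. n3.acc = "rpvw"  ["r" ++ B.mk]
20. n3.wid = false  [C.lab == true]
21. n2.acc = "n"  [if C₀.lab then C₁.acc else "n"]
22. n2.wid = true  [C₁.wid == false]
23. n12.lab = 11  [11]
24. n14.wid = 29  [terminal]
25. n15.cnt = 26  [terminal]
26. n13.mk = "yn"  ["yn"]
27. n13.key = -3  [d.cnt - 29]
28. n16.wid = 14  [terminal]
29. n17.wid = 6  [terminal]
30. n12.wid = "wyn"  ["w" ++ B.mk]
31. n20.wid = 8  [terminal]
32. n21.wid = 3  [terminal]
33. n19.mk = "qy"  ["qy"]
34. n19.key = 0  [b₁.wid * 2 - 6]
35. n22.idx = 3  [terminal]
36. n18.lab = false  [B.key > 0]
37. n18.depth = 29  [a.idx * -2 + 35]
38. n18.tag = "mqy"  ["m" ++ B.mk]
39. n18.lim = "qyq"  [B.mk ++ "q"]
40. n23.cnt = 2  [terminal]
41. n11.mk = "qyqmqy"  [S.lim ++ S.tag]
42. n11.key = 2  [len(S.lim) - 1]
43. n24.wid = 3  [terminal]
44. n26.acc = false  [terminal]
45. n27.cnt = -4  [terminal]
46. n25.mk = "vp"  ["vp"]
47. n25.key = 16  [d.cnt * -2 + 8]
48. n10.lab = true  [true]
49. n10.depth = 1  [b.wid - 2]
50. n10.tag = "zm"  ["zm"]
51. n10.lim = "qyqmqyq"  [B₀.mk ++ "q"]
52. n0.lab = true  [S₁.lab == true]
53. n0.depth = -6  [b.wid + S₁.depth - 21]
54. n0.tag = "qyqmqyqk"  [S₁.lim ++ "k"]
55. n0.lim = "qyqmqyqk"  [S₁.lim ++ "k"]

"qyqmqyqk"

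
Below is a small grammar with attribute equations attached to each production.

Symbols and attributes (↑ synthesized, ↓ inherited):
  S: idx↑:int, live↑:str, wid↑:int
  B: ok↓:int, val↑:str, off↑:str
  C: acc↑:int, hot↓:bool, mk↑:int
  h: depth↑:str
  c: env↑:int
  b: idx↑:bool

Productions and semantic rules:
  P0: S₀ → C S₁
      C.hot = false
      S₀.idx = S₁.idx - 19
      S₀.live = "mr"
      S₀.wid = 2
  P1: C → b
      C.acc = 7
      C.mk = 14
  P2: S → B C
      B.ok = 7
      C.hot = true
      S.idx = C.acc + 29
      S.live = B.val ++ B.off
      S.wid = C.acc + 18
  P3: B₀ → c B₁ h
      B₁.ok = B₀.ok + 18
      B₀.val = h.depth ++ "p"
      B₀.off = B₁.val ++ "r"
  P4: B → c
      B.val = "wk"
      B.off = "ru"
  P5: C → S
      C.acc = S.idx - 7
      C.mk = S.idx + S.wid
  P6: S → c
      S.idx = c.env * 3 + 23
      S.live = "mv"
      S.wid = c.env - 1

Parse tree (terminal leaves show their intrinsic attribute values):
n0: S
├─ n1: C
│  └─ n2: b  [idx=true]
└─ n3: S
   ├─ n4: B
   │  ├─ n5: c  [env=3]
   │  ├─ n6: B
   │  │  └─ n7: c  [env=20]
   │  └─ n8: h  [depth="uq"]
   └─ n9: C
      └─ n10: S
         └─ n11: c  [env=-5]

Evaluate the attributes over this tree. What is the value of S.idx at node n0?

11

1. n1.hot = false  [false]
2. n2.idx = true  [terminal]
3. n1.acc = 7  [7]
4. n1.mk = 14  [14]
5. n4.ok = 7  [7]
6. n5.env = 3  [terminal]
7. n6.ok = 25  [B₀.ok + 18]
8. n7.env = 20  [terminal]
9. n6.val = "wk"  ["wk"]
10. n6.off = "ru"  ["ru"]
11. n8.depth = "uq"  [terminal]
12. n4.val = "uqp"  [h.depth ++ "p"]
13. n4.off = "wkr"  [B₁.val ++ "r"]
14. n9.hot = true  [true]
15. n11.env = -5  [terminal]
16. n10.idx = 8  [c.env * 3 + 23]
17. n10.live = "mv"  ["mv"]
18. n10.wid = -6  [c.env - 1]
19. n9.acc = 1  [S.idx - 7]
20. n9.mk = 2  [S.idx + S.wid]
21. n3.idx = 30  [C.acc + 29]
22. n3.live = "uqpwkr"  [B.val ++ B.off]
23. n3.wid = 19  [C.acc + 18]
24. n0.idx = 11  [S₁.idx - 19]
25. n0.live = "mr"  ["mr"]
26. n0.wid = 2  [2]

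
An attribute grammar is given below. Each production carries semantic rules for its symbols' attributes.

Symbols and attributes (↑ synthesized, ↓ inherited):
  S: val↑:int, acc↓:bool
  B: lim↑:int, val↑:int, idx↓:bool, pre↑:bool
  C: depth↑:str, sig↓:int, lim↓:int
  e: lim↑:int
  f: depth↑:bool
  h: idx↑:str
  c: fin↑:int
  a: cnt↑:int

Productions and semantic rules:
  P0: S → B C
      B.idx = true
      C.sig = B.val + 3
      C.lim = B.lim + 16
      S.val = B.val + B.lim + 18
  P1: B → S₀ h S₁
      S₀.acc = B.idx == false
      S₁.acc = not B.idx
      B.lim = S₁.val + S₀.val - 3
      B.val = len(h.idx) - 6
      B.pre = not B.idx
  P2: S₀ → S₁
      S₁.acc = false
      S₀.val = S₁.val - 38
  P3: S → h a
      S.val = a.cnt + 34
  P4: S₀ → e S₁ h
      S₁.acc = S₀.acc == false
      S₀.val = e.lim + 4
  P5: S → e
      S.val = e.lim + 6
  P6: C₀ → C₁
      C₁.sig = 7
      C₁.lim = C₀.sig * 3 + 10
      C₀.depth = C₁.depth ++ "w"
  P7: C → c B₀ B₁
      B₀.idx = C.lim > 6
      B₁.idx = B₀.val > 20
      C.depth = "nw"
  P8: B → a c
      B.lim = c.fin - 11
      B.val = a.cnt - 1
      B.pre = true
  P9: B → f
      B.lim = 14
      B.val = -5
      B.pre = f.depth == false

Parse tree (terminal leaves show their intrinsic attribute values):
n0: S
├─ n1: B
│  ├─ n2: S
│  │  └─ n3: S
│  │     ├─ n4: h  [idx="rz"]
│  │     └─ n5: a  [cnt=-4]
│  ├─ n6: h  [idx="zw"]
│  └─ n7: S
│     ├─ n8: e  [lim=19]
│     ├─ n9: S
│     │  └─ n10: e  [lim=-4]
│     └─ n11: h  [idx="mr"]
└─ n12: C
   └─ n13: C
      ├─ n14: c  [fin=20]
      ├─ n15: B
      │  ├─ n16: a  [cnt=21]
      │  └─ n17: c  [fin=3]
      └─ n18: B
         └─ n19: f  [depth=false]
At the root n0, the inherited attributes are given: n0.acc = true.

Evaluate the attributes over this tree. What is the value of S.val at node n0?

1. n0.acc = true  [given at root]
2. n1.idx = true  [true]
3. n2.acc = false  [B.idx == false]
4. n3.acc = false  [false]
5. n4.idx = "rz"  [terminal]
6. n5.cnt = -4  [terminal]
7. n3.val = 30  [a.cnt + 34]
8. n2.val = -8  [S₁.val - 38]
9. n6.idx = "zw"  [terminal]
10. n7.acc = false  [not B.idx]
11. n8.lim = 19  [terminal]
12. n9.acc = true  [S₀.acc == false]
13. n10.lim = -4  [terminal]
14. n9.val = 2  [e.lim + 6]
15. n11.idx = "mr"  [terminal]
16. n7.val = 23  [e.lim + 4]
17. n1.lim = 12  [S₁.val + S₀.val - 3]
18. n1.val = -4  [len(h.idx) - 6]
19. n1.pre = false  [not B.idx]
20. n12.sig = -1  [B.val + 3]
21. n12.lim = 28  [B.lim + 16]
22. n13.sig = 7  [7]
23. n13.lim = 7  [C₀.sig * 3 + 10]
24. n14.fin = 20  [terminal]
25. n15.idx = true  [C.lim > 6]
26. n16.cnt = 21  [terminal]
27. n17.fin = 3  [terminal]
28. n15.lim = -8  [c.fin - 11]
29. n15.val = 20  [a.cnt - 1]
30. n15.pre = true  [true]
31. n18.idx = false  [B₀.val > 20]
32. n19.depth = false  [terminal]
33. n18.lim = 14  [14]
34. n18.val = -5  [-5]
35. n18.pre = true  [f.depth == false]
36. n13.depth = "nw"  ["nw"]
37. n12.depth = "nww"  [C₁.depth ++ "w"]
38. n0.val = 26  [B.val + B.lim + 18]

26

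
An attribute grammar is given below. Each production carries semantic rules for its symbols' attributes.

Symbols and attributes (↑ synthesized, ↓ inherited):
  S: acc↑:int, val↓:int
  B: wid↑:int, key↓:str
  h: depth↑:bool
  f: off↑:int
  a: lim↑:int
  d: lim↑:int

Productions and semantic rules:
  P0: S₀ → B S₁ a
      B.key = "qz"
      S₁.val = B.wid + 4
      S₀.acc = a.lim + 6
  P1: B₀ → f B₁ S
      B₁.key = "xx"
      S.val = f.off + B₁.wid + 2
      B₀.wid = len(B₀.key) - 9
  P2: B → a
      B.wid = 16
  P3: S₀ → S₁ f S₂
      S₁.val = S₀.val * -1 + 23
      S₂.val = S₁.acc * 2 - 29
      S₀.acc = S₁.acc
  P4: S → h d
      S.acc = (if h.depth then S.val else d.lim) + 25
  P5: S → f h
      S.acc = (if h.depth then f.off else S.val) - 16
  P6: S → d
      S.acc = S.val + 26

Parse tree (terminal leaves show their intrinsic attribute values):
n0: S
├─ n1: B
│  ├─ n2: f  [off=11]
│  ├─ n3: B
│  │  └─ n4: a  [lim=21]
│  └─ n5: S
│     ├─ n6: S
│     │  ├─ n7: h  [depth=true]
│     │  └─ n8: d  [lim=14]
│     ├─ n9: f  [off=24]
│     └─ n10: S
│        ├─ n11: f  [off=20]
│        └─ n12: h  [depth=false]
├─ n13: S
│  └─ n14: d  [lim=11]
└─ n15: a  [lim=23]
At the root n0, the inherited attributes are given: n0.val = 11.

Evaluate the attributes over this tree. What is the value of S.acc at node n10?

-7

1. n0.val = 11  [given at root]
2. n1.key = "qz"  ["qz"]
3. n2.off = 11  [terminal]
4. n3.key = "xx"  ["xx"]
5. n4.lim = 21  [terminal]
6. n3.wid = 16  [16]
7. n5.val = 29  [f.off + B₁.wid + 2]
8. n6.val = -6  [S₀.val * -1 + 23]
9. n7.depth = true  [terminal]
10. n8.lim = 14  [terminal]
11. n6.acc = 19  [(if h.depth then S.val else d.lim) + 25]
12. n9.off = 24  [terminal]
13. n10.val = 9  [S₁.acc * 2 - 29]
14. n11.off = 20  [terminal]
15. n12.depth = false  [terminal]
16. n10.acc = -7  [(if h.depth then f.off else S.val) - 16]
17. n5.acc = 19  [S₁.acc]
18. n1.wid = -7  [len(B₀.key) - 9]
19. n13.val = -3  [B.wid + 4]
20. n14.lim = 11  [terminal]
21. n13.acc = 23  [S.val + 26]
22. n15.lim = 23  [terminal]
23. n0.acc = 29  [a.lim + 6]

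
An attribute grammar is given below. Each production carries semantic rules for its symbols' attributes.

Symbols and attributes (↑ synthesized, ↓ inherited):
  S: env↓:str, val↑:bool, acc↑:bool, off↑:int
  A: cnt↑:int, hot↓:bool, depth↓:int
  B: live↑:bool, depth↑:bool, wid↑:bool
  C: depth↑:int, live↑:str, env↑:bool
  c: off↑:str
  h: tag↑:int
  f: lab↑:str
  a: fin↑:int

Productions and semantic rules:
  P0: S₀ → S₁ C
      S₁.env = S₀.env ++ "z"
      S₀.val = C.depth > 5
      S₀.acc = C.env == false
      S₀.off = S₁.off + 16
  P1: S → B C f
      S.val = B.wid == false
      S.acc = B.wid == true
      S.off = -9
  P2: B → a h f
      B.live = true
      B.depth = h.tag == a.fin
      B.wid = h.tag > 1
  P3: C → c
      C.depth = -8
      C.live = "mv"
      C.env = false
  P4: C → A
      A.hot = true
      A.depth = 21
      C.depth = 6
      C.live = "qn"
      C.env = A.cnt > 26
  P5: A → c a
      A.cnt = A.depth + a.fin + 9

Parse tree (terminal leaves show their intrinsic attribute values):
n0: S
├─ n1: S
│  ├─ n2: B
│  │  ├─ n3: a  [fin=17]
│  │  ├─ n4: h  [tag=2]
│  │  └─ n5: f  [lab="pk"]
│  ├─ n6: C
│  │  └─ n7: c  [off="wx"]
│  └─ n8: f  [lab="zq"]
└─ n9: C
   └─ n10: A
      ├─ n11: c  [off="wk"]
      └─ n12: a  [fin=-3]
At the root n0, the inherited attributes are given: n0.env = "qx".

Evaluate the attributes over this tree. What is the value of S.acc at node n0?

false

1. n0.env = "qx"  [given at root]
2. n1.env = "qxz"  [S₀.env ++ "z"]
3. n3.fin = 17  [terminal]
4. n4.tag = 2  [terminal]
5. n5.lab = "pk"  [terminal]
6. n2.live = true  [true]
7. n2.depth = false  [h.tag == a.fin]
8. n2.wid = true  [h.tag > 1]
9. n7.off = "wx"  [terminal]
10. n6.depth = -8  [-8]
11. n6.live = "mv"  ["mv"]
12. n6.env = false  [false]
13. n8.lab = "zq"  [terminal]
14. n1.val = false  [B.wid == false]
15. n1.acc = true  [B.wid == true]
16. n1.off = -9  [-9]
17. n10.hot = true  [true]
18. n10.depth = 21  [21]
19. n11.off = "wk"  [terminal]
20. n12.fin = -3  [terminal]
21. n10.cnt = 27  [A.depth + a.fin + 9]
22. n9.depth = 6  [6]
23. n9.live = "qn"  ["qn"]
24. n9.env = true  [A.cnt > 26]
25. n0.val = true  [C.depth > 5]
26. n0.acc = false  [C.env == false]
27. n0.off = 7  [S₁.off + 16]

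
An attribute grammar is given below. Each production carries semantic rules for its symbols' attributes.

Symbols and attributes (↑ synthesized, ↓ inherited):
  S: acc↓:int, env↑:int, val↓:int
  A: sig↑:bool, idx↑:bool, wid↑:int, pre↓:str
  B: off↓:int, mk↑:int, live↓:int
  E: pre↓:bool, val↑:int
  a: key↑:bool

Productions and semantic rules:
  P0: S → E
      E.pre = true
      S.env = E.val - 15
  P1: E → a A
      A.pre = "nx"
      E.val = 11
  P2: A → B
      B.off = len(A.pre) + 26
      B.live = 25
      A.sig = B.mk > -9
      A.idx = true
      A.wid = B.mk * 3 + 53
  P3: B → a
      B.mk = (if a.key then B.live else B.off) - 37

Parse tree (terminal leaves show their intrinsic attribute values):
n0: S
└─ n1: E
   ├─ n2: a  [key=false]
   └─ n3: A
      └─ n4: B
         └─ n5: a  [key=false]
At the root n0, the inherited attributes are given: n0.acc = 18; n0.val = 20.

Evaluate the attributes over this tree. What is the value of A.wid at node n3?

1. n0.acc = 18  [given at root]
2. n0.val = 20  [given at root]
3. n1.pre = true  [true]
4. n2.key = false  [terminal]
5. n3.pre = "nx"  ["nx"]
6. n4.off = 28  [len(A.pre) + 26]
7. n4.live = 25  [25]
8. n5.key = false  [terminal]
9. n4.mk = -9  [(if a.key then B.live else B.off) - 37]
10. n3.sig = false  [B.mk > -9]
11. n3.idx = true  [true]
12. n3.wid = 26  [B.mk * 3 + 53]
13. n1.val = 11  [11]
14. n0.env = -4  [E.val - 15]

26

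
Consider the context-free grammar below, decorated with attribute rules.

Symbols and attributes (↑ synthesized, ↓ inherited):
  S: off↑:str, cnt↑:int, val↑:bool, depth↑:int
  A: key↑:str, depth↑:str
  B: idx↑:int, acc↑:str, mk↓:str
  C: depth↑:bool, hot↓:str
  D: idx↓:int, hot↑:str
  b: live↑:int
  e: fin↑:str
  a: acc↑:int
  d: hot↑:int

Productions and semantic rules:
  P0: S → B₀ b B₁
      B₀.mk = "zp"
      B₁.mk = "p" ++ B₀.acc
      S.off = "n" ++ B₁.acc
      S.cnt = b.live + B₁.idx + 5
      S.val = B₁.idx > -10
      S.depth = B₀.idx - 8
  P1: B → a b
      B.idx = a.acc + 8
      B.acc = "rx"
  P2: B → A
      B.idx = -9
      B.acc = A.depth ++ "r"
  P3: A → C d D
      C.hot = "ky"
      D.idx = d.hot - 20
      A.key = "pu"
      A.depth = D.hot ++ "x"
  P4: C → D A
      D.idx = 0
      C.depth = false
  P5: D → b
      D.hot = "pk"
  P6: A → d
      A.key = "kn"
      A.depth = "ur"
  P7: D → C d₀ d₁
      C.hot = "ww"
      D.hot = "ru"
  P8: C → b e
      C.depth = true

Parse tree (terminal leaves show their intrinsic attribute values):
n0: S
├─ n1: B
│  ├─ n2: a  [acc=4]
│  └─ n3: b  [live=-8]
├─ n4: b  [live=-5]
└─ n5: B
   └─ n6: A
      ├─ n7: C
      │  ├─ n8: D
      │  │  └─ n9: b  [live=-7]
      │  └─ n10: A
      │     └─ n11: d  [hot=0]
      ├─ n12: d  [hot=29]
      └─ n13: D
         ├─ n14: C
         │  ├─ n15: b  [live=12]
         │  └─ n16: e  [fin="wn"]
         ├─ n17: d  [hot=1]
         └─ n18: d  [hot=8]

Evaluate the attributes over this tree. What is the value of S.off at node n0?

"nruxr"

1. n1.mk = "zp"  ["zp"]
2. n2.acc = 4  [terminal]
3. n3.live = -8  [terminal]
4. n1.idx = 12  [a.acc + 8]
5. n1.acc = "rx"  ["rx"]
6. n4.live = -5  [terminal]
7. n5.mk = "prx"  ["p" ++ B₀.acc]
8. n7.hot = "ky"  ["ky"]
9. n8.idx = 0  [0]
10. n9.live = -7  [terminal]
11. n8.hot = "pk"  ["pk"]
12. n11.hot = 0  [terminal]
13. n10.key = "kn"  ["kn"]
14. n10.depth = "ur"  ["ur"]
15. n7.depth = false  [false]
16. n12.hot = 29  [terminal]
17. n13.idx = 9  [d.hot - 20]
18. n14.hot = "ww"  ["ww"]
19. n15.live = 12  [terminal]
20. n16.fin = "wn"  [terminal]
21. n14.depth = true  [true]
22. n17.hot = 1  [terminal]
23. n18.hot = 8  [terminal]
24. n13.hot = "ru"  ["ru"]
25. n6.key = "pu"  ["pu"]
26. n6.depth = "rux"  [D.hot ++ "x"]
27. n5.idx = -9  [-9]
28. n5.acc = "ruxr"  [A.depth ++ "r"]
29. n0.off = "nruxr"  ["n" ++ B₁.acc]
30. n0.cnt = -9  [b.live + B₁.idx + 5]
31. n0.val = true  [B₁.idx > -10]
32. n0.depth = 4  [B₀.idx - 8]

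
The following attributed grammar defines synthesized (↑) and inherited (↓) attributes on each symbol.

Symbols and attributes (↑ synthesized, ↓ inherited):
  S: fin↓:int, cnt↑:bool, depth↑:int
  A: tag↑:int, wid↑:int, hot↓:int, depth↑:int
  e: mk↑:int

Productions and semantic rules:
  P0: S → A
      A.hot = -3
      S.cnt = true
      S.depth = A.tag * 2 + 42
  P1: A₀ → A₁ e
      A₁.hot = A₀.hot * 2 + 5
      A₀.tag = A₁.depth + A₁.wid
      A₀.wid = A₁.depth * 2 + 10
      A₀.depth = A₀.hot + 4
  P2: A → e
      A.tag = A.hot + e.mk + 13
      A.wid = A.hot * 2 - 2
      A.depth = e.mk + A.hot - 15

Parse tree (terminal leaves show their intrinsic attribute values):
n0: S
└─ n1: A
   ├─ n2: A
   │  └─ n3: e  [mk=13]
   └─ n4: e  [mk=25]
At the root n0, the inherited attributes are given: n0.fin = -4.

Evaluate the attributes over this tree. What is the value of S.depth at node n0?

1. n0.fin = -4  [given at root]
2. n1.hot = -3  [-3]
3. n2.hot = -1  [A₀.hot * 2 + 5]
4. n3.mk = 13  [terminal]
5. n2.tag = 25  [A.hot + e.mk + 13]
6. n2.wid = -4  [A.hot * 2 - 2]
7. n2.depth = -3  [e.mk + A.hot - 15]
8. n4.mk = 25  [terminal]
9. n1.tag = -7  [A₁.depth + A₁.wid]
10. n1.wid = 4  [A₁.depth * 2 + 10]
11. n1.depth = 1  [A₀.hot + 4]
12. n0.cnt = true  [true]
13. n0.depth = 28  [A.tag * 2 + 42]

28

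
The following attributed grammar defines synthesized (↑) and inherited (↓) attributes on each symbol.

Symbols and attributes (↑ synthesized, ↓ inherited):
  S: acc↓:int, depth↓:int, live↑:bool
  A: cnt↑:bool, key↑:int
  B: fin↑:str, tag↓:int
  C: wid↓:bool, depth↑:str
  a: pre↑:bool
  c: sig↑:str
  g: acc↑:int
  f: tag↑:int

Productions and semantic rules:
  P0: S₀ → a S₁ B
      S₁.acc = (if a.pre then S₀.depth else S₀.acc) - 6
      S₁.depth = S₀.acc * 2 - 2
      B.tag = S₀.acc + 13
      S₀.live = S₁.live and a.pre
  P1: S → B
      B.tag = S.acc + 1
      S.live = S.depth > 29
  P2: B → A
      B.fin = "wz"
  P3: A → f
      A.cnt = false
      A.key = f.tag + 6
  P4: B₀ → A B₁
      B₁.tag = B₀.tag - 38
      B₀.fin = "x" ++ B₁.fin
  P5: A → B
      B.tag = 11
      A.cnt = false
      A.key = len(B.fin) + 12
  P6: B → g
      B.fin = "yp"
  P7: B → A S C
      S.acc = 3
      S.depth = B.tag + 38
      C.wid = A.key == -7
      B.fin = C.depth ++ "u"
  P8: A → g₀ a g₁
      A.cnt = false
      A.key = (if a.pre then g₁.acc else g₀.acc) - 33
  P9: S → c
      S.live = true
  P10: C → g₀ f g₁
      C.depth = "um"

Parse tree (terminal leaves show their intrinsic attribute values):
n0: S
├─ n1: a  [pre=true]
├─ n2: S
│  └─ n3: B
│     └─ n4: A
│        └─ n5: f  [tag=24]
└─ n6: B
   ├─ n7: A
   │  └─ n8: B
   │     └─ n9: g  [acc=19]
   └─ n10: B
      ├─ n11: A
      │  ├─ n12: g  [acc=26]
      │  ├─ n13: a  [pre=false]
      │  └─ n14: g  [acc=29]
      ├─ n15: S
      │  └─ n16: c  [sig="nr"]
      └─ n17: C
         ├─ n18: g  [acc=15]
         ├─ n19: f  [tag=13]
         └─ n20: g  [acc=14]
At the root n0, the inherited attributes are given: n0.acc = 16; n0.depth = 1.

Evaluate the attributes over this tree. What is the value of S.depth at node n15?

29

1. n0.acc = 16  [given at root]
2. n0.depth = 1  [given at root]
3. n1.pre = true  [terminal]
4. n2.acc = -5  [(if a.pre then S₀.depth else S₀.acc) - 6]
5. n2.depth = 30  [S₀.acc * 2 - 2]
6. n3.tag = -4  [S.acc + 1]
7. n5.tag = 24  [terminal]
8. n4.cnt = false  [false]
9. n4.key = 30  [f.tag + 6]
10. n3.fin = "wz"  ["wz"]
11. n2.live = true  [S.depth > 29]
12. n6.tag = 29  [S₀.acc + 13]
13. n8.tag = 11  [11]
14. n9.acc = 19  [terminal]
15. n8.fin = "yp"  ["yp"]
16. n7.cnt = false  [false]
17. n7.key = 14  [len(B.fin) + 12]
18. n10.tag = -9  [B₀.tag - 38]
19. n12.acc = 26  [terminal]
20. n13.pre = false  [terminal]
21. n14.acc = 29  [terminal]
22. n11.cnt = false  [false]
23. n11.key = -7  [(if a.pre then g₁.acc else g₀.acc) - 33]
24. n15.acc = 3  [3]
25. n15.depth = 29  [B.tag + 38]
26. n16.sig = "nr"  [terminal]
27. n15.live = true  [true]
28. n17.wid = true  [A.key == -7]
29. n18.acc = 15  [terminal]
30. n19.tag = 13  [terminal]
31. n20.acc = 14  [terminal]
32. n17.depth = "um"  ["um"]
33. n10.fin = "umu"  [C.depth ++ "u"]
34. n6.fin = "xumu"  ["x" ++ B₁.fin]
35. n0.live = true  [S₁.live and a.pre]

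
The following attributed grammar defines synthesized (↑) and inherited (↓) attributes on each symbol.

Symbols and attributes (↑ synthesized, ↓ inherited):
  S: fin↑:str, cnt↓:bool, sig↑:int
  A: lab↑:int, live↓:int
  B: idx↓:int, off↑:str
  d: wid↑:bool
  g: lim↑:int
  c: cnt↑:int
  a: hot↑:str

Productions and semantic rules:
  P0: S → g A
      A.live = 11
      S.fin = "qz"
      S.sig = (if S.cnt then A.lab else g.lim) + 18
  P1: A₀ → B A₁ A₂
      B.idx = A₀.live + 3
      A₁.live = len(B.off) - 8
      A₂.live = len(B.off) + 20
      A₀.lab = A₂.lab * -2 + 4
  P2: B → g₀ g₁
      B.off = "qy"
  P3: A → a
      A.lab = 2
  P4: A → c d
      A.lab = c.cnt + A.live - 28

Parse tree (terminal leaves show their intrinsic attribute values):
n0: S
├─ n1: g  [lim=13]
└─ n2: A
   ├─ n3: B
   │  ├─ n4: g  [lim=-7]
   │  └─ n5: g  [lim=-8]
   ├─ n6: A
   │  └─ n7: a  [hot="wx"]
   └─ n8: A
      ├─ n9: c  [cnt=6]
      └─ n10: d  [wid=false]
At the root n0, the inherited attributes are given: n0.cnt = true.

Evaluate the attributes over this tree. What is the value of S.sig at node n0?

1. n0.cnt = true  [given at root]
2. n1.lim = 13  [terminal]
3. n2.live = 11  [11]
4. n3.idx = 14  [A₀.live + 3]
5. n4.lim = -7  [terminal]
6. n5.lim = -8  [terminal]
7. n3.off = "qy"  ["qy"]
8. n6.live = -6  [len(B.off) - 8]
9. n7.hot = "wx"  [terminal]
10. n6.lab = 2  [2]
11. n8.live = 22  [len(B.off) + 20]
12. n9.cnt = 6  [terminal]
13. n10.wid = false  [terminal]
14. n8.lab = 0  [c.cnt + A.live - 28]
15. n2.lab = 4  [A₂.lab * -2 + 4]
16. n0.fin = "qz"  ["qz"]
17. n0.sig = 22  [(if S.cnt then A.lab else g.lim) + 18]

22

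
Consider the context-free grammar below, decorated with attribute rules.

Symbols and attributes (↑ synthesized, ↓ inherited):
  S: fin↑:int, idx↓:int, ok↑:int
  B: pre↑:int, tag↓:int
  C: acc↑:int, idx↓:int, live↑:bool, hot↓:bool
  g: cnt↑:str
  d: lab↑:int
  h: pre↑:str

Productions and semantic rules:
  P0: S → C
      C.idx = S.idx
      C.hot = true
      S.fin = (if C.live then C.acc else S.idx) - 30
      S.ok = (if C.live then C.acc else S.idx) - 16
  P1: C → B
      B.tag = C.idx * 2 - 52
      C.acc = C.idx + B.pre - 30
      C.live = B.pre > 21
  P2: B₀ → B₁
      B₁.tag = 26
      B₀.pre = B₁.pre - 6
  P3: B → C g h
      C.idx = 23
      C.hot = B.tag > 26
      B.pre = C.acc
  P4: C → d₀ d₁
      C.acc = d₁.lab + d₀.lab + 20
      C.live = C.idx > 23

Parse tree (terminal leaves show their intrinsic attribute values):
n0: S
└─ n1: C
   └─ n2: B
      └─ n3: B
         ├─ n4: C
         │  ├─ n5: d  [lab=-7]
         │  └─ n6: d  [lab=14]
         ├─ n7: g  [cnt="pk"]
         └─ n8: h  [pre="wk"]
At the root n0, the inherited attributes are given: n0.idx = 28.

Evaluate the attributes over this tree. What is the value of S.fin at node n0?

-2

1. n0.idx = 28  [given at root]
2. n1.idx = 28  [S.idx]
3. n1.hot = true  [true]
4. n2.tag = 4  [C.idx * 2 - 52]
5. n3.tag = 26  [26]
6. n4.idx = 23  [23]
7. n4.hot = false  [B.tag > 26]
8. n5.lab = -7  [terminal]
9. n6.lab = 14  [terminal]
10. n4.acc = 27  [d₁.lab + d₀.lab + 20]
11. n4.live = false  [C.idx > 23]
12. n7.cnt = "pk"  [terminal]
13. n8.pre = "wk"  [terminal]
14. n3.pre = 27  [C.acc]
15. n2.pre = 21  [B₁.pre - 6]
16. n1.acc = 19  [C.idx + B.pre - 30]
17. n1.live = false  [B.pre > 21]
18. n0.fin = -2  [(if C.live then C.acc else S.idx) - 30]
19. n0.ok = 12  [(if C.live then C.acc else S.idx) - 16]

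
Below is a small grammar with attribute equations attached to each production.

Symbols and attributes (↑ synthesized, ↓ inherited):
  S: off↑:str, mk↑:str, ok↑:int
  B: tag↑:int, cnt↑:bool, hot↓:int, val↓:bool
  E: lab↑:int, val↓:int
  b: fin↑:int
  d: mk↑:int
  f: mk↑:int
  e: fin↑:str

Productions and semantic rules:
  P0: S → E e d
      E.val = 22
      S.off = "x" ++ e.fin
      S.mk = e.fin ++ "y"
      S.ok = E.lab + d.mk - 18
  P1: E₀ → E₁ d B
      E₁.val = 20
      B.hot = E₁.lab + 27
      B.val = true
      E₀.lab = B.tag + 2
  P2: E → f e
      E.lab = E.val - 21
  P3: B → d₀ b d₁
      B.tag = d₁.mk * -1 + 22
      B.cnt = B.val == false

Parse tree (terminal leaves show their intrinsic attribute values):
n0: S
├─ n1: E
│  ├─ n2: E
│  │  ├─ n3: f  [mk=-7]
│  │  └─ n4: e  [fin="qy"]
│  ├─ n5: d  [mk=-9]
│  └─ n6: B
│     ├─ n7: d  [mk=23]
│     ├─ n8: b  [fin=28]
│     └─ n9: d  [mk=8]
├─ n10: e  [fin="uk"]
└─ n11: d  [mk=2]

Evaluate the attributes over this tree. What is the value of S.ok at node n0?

0

1. n1.val = 22  [22]
2. n2.val = 20  [20]
3. n3.mk = -7  [terminal]
4. n4.fin = "qy"  [terminal]
5. n2.lab = -1  [E.val - 21]
6. n5.mk = -9  [terminal]
7. n6.hot = 26  [E₁.lab + 27]
8. n6.val = true  [true]
9. n7.mk = 23  [terminal]
10. n8.fin = 28  [terminal]
11. n9.mk = 8  [terminal]
12. n6.tag = 14  [d₁.mk * -1 + 22]
13. n6.cnt = false  [B.val == false]
14. n1.lab = 16  [B.tag + 2]
15. n10.fin = "uk"  [terminal]
16. n11.mk = 2  [terminal]
17. n0.off = "xuk"  ["x" ++ e.fin]
18. n0.mk = "uky"  [e.fin ++ "y"]
19. n0.ok = 0  [E.lab + d.mk - 18]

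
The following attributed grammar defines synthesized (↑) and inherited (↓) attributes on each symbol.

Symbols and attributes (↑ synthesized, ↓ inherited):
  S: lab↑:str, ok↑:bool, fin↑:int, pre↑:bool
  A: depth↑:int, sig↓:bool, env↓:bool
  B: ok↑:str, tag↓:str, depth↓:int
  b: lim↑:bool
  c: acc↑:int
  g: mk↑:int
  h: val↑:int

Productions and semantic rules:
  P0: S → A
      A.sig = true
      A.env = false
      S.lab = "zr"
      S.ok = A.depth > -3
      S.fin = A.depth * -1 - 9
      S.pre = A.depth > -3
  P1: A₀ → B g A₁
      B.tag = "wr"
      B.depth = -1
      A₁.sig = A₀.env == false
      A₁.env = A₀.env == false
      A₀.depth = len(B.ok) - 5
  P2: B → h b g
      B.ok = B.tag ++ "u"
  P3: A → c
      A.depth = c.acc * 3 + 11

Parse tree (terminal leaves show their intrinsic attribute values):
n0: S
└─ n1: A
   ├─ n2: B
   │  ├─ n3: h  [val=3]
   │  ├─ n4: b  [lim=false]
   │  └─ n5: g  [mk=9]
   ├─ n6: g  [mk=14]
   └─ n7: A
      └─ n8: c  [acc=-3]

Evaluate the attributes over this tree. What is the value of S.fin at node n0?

1. n1.sig = true  [true]
2. n1.env = false  [false]
3. n2.tag = "wr"  ["wr"]
4. n2.depth = -1  [-1]
5. n3.val = 3  [terminal]
6. n4.lim = false  [terminal]
7. n5.mk = 9  [terminal]
8. n2.ok = "wru"  [B.tag ++ "u"]
9. n6.mk = 14  [terminal]
10. n7.sig = true  [A₀.env == false]
11. n7.env = true  [A₀.env == false]
12. n8.acc = -3  [terminal]
13. n7.depth = 2  [c.acc * 3 + 11]
14. n1.depth = -2  [len(B.ok) - 5]
15. n0.lab = "zr"  ["zr"]
16. n0.ok = true  [A.depth > -3]
17. n0.fin = -7  [A.depth * -1 - 9]
18. n0.pre = true  [A.depth > -3]

-7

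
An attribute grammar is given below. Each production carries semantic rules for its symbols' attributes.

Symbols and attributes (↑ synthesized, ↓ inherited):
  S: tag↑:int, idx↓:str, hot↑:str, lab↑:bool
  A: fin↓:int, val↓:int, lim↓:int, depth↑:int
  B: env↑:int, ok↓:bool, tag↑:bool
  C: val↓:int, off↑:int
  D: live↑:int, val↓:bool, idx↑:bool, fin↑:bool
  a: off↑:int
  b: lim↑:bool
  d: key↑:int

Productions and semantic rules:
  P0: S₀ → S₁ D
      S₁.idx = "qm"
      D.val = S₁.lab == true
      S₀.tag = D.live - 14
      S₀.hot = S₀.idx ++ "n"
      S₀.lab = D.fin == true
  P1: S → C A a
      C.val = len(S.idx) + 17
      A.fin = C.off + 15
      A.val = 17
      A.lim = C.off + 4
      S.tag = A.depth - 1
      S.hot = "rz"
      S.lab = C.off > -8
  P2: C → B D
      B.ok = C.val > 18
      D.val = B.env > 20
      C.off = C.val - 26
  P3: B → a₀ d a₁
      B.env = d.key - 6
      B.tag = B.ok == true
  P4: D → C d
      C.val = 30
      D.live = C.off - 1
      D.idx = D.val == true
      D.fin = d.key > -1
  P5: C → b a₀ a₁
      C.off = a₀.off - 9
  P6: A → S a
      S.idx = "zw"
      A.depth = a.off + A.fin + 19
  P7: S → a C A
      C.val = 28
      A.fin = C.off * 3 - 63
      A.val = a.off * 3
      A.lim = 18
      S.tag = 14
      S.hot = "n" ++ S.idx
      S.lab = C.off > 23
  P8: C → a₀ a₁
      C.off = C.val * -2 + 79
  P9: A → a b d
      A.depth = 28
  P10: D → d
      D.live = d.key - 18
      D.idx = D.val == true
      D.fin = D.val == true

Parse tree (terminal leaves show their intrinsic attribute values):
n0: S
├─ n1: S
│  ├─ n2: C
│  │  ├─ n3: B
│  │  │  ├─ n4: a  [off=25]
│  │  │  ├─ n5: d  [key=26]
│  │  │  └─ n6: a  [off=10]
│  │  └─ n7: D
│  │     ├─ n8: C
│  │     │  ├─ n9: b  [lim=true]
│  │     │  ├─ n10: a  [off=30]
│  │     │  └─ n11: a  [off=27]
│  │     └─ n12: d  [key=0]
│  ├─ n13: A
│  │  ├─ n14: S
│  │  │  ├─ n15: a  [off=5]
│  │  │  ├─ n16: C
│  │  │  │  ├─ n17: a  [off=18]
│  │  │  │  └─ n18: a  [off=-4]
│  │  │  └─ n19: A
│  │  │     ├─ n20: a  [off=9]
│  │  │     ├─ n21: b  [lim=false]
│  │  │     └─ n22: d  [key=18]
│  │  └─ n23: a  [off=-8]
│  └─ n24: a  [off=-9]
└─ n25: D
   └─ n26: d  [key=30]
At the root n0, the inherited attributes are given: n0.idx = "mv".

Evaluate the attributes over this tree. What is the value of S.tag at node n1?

1. n0.idx = "mv"  [given at root]
2. n1.idx = "qm"  ["qm"]
3. n2.val = 19  [len(S.idx) + 17]
4. n3.ok = true  [C.val > 18]
5. n4.off = 25  [terminal]
6. n5.key = 26  [terminal]
7. n6.off = 10  [terminal]
8. n3.env = 20  [d.key - 6]
9. n3.tag = true  [B.ok == true]
10. n7.val = false  [B.env > 20]
11. n8.val = 30  [30]
12. n9.lim = true  [terminal]
13. n10.off = 30  [terminal]
14. n11.off = 27  [terminal]
15. n8.off = 21  [a₀.off - 9]
16. n12.key = 0  [terminal]
17. n7.live = 20  [C.off - 1]
18. n7.idx = false  [D.val == true]
19. n7.fin = true  [d.key > -1]
20. n2.off = -7  [C.val - 26]
21. n13.fin = 8  [C.off + 15]
22. n13.val = 17  [17]
23. n13.lim = -3  [C.off + 4]
24. n14.idx = "zw"  ["zw"]
25. n15.off = 5  [terminal]
26. n16.val = 28  [28]
27. n17.off = 18  [terminal]
28. n18.off = -4  [terminal]
29. n16.off = 23  [C.val * -2 + 79]
30. n19.fin = 6  [C.off * 3 - 63]
31. n19.val = 15  [a.off * 3]
32. n19.lim = 18  [18]
33. n20.off = 9  [terminal]
34. n21.lim = false  [terminal]
35. n22.key = 18  [terminal]
36. n19.depth = 28  [28]
37. n14.tag = 14  [14]
38. n14.hot = "nzw"  ["n" ++ S.idx]
39. n14.lab = false  [C.off > 23]
40. n23.off = -8  [terminal]
41. n13.depth = 19  [a.off + A.fin + 19]
42. n24.off = -9  [terminal]
43. n1.tag = 18  [A.depth - 1]
44. n1.hot = "rz"  ["rz"]
45. n1.lab = true  [C.off > -8]
46. n25.val = true  [S₁.lab == true]
47. n26.key = 30  [terminal]
48. n25.live = 12  [d.key - 18]
49. n25.idx = true  [D.val == true]
50. n25.fin = true  [D.val == true]
51. n0.tag = -2  [D.live - 14]
52. n0.hot = "mvn"  [S₀.idx ++ "n"]
53. n0.lab = true  [D.fin == true]

18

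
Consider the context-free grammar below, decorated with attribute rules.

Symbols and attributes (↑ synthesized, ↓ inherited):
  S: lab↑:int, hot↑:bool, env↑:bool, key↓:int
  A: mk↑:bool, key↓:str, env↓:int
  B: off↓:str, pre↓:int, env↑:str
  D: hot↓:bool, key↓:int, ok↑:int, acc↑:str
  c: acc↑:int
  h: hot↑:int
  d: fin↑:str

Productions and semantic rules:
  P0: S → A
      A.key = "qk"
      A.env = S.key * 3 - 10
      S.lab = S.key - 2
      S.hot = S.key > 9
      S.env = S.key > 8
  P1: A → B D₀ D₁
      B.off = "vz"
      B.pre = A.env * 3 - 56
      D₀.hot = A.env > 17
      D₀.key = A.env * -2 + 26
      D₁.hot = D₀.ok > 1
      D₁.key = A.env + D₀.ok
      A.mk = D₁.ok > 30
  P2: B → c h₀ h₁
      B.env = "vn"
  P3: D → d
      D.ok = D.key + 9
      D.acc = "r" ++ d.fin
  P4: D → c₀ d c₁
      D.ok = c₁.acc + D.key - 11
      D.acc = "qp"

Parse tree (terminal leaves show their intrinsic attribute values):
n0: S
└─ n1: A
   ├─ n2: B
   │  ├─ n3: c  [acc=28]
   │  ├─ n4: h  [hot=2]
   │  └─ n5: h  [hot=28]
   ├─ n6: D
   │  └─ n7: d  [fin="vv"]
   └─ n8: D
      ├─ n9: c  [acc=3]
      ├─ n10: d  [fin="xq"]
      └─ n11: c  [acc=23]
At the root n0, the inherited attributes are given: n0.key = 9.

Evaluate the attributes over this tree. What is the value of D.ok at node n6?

1. n0.key = 9  [given at root]
2. n1.key = "qk"  ["qk"]
3. n1.env = 17  [S.key * 3 - 10]
4. n2.off = "vz"  ["vz"]
5. n2.pre = -5  [A.env * 3 - 56]
6. n3.acc = 28  [terminal]
7. n4.hot = 2  [terminal]
8. n5.hot = 28  [terminal]
9. n2.env = "vn"  ["vn"]
10. n6.hot = false  [A.env > 17]
11. n6.key = -8  [A.env * -2 + 26]
12. n7.fin = "vv"  [terminal]
13. n6.ok = 1  [D.key + 9]
14. n6.acc = "rvv"  ["r" ++ d.fin]
15. n8.hot = false  [D₀.ok > 1]
16. n8.key = 18  [A.env + D₀.ok]
17. n9.acc = 3  [terminal]
18. n10.fin = "xq"  [terminal]
19. n11.acc = 23  [terminal]
20. n8.ok = 30  [c₁.acc + D.key - 11]
21. n8.acc = "qp"  ["qp"]
22. n1.mk = false  [D₁.ok > 30]
23. n0.lab = 7  [S.key - 2]
24. n0.hot = false  [S.key > 9]
25. n0.env = true  [S.key > 8]

1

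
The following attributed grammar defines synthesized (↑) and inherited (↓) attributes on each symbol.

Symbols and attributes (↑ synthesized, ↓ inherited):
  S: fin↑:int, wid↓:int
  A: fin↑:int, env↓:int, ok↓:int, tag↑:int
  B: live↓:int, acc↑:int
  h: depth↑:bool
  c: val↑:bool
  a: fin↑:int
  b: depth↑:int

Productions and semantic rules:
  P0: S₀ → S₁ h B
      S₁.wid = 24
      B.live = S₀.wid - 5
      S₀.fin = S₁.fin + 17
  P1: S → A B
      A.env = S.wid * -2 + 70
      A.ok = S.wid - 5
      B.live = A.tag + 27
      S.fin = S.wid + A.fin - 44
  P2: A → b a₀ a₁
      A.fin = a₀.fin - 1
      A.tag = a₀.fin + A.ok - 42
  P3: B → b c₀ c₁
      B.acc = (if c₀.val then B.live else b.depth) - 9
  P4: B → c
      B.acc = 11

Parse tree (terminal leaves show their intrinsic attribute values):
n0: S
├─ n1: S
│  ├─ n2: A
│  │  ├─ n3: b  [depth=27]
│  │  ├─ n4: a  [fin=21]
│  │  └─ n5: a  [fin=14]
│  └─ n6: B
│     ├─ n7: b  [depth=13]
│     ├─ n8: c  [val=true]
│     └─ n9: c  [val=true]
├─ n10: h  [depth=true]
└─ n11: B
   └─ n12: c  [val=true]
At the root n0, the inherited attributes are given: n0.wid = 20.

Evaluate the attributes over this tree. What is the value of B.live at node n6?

1. n0.wid = 20  [given at root]
2. n1.wid = 24  [24]
3. n2.env = 22  [S.wid * -2 + 70]
4. n2.ok = 19  [S.wid - 5]
5. n3.depth = 27  [terminal]
6. n4.fin = 21  [terminal]
7. n5.fin = 14  [terminal]
8. n2.fin = 20  [a₀.fin - 1]
9. n2.tag = -2  [a₀.fin + A.ok - 42]
10. n6.live = 25  [A.tag + 27]
11. n7.depth = 13  [terminal]
12. n8.val = true  [terminal]
13. n9.val = true  [terminal]
14. n6.acc = 16  [(if c₀.val then B.live else b.depth) - 9]
15. n1.fin = 0  [S.wid + A.fin - 44]
16. n10.depth = true  [terminal]
17. n11.live = 15  [S₀.wid - 5]
18. n12.val = true  [terminal]
19. n11.acc = 11  [11]
20. n0.fin = 17  [S₁.fin + 17]

25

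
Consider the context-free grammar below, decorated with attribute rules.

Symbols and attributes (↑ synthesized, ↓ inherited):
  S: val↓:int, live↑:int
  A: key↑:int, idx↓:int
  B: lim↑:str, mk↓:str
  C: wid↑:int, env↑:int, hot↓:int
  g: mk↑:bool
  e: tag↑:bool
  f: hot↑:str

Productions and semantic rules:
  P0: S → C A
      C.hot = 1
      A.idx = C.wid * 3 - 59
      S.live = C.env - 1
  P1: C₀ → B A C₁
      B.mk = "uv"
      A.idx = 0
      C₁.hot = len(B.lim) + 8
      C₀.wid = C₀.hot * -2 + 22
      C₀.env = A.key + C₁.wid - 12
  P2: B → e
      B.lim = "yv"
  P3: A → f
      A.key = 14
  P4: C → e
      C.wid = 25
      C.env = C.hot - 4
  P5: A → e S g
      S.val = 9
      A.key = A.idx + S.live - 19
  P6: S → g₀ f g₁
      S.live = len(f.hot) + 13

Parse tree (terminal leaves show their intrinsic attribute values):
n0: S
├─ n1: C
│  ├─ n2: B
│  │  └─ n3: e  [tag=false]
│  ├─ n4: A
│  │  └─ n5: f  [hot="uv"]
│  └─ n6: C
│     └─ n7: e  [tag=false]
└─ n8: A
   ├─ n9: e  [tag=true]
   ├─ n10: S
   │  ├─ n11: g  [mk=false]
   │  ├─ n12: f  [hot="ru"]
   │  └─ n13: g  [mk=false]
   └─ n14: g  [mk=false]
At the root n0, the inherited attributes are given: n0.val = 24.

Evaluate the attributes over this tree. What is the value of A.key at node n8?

-3

1. n0.val = 24  [given at root]
2. n1.hot = 1  [1]
3. n2.mk = "uv"  ["uv"]
4. n3.tag = false  [terminal]
5. n2.lim = "yv"  ["yv"]
6. n4.idx = 0  [0]
7. n5.hot = "uv"  [terminal]
8. n4.key = 14  [14]
9. n6.hot = 10  [len(B.lim) + 8]
10. n7.tag = false  [terminal]
11. n6.wid = 25  [25]
12. n6.env = 6  [C.hot - 4]
13. n1.wid = 20  [C₀.hot * -2 + 22]
14. n1.env = 27  [A.key + C₁.wid - 12]
15. n8.idx = 1  [C.wid * 3 - 59]
16. n9.tag = true  [terminal]
17. n10.val = 9  [9]
18. n11.mk = false  [terminal]
19. n12.hot = "ru"  [terminal]
20. n13.mk = false  [terminal]
21. n10.live = 15  [len(f.hot) + 13]
22. n14.mk = false  [terminal]
23. n8.key = -3  [A.idx + S.live - 19]
24. n0.live = 26  [C.env - 1]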